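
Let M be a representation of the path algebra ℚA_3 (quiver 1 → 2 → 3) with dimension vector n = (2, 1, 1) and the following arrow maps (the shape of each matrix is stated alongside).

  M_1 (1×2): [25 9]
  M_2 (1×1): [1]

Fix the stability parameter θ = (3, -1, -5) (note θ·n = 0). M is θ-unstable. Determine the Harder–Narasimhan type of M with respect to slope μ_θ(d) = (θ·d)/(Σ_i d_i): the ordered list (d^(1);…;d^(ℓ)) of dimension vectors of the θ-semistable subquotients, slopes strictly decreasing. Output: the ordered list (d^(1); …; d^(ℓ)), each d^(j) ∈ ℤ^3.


Via rank(M_{q-1}∘⋯∘M_p): M ≅ I[1,1], I[1,3].
μ_θ-semistable layers: μ^(1)=3; μ^(2)=-1

((1, 0, 0); (1, 1, 1))


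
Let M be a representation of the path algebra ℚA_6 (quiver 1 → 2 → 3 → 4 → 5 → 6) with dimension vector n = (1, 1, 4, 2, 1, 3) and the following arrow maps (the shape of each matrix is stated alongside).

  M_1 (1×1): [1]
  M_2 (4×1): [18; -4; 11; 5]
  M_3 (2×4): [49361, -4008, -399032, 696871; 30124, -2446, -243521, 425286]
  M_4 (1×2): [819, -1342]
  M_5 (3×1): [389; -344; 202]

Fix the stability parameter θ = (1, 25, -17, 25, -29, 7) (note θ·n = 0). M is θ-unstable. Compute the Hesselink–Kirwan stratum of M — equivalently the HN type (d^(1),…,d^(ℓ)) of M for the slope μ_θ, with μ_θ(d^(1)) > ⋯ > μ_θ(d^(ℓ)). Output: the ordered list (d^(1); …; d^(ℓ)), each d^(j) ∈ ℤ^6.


Barcode: M ≅ I[1,6], I[3,3]^2, I[3,4], I[6,6]^2. HN layers by μ_θ (4 steps, strictly decreasing):
  μ^(1)=25; μ^(2)=7; μ^(3)=1; μ^(4)=-17

((0, 0, 0, 1, 0, 0); (0, 0, 0, 0, 0, 3); (1, 1, 1, 1, 1, 0); (0, 0, 3, 0, 0, 0))


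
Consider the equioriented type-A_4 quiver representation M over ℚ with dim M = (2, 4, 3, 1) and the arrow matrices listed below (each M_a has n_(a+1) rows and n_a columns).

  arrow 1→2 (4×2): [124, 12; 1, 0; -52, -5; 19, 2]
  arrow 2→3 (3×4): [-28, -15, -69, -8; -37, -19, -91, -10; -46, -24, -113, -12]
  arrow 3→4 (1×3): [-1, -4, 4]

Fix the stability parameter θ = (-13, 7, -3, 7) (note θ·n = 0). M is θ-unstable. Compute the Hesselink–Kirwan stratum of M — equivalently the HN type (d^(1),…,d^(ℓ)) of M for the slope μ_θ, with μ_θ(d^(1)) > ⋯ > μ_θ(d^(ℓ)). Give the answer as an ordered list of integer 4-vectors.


Barcode: M ≅ I[1,3], I[1,4], I[2,2], I[2,3]. HN layers by μ_θ (3 steps, strictly decreasing):
  μ^(1)=7; μ^(2)=2; μ^(3)=-13

((0, 1, 0, 1); (0, 3, 3, 0); (2, 0, 0, 0))


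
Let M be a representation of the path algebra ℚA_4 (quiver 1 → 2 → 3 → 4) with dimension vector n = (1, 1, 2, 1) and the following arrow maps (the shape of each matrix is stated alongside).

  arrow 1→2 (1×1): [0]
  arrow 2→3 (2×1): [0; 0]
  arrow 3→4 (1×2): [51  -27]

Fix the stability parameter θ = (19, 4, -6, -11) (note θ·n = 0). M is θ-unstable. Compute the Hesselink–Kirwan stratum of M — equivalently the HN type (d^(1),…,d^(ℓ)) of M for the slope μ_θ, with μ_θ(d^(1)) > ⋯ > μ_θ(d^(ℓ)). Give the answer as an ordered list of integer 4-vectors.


Interval decomposition of M: I[1,1], I[2,2], I[3,3], I[3,4].
HN type (ℓ=4): μ^(1)=19; μ^(2)=4; μ^(3)=-6; μ^(4)=-17/2

((1, 0, 0, 0); (0, 1, 0, 0); (0, 0, 1, 0); (0, 0, 1, 1))


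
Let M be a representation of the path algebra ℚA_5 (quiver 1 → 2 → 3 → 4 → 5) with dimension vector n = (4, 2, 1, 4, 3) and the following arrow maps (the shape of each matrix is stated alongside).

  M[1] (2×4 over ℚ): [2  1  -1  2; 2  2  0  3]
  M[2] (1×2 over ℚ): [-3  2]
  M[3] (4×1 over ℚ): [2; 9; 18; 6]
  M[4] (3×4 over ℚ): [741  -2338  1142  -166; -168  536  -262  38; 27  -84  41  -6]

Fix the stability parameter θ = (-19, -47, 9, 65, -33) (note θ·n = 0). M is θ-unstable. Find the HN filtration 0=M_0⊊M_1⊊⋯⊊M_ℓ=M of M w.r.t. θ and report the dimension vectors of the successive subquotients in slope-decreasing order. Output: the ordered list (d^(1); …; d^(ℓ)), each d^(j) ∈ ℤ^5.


Interval decomposition of M: I[1,1]^2, I[1,2], I[1,4], I[4,5]^3.
HN type (ℓ=5): μ^(1)=65; μ^(2)=16; μ^(3)=9; μ^(4)=-19; μ^(5)=-33

((0, 0, 0, 1, 0); (0, 0, 0, 3, 3); (0, 0, 1, 0, 0); (2, 0, 0, 0, 0); (2, 2, 0, 0, 0))


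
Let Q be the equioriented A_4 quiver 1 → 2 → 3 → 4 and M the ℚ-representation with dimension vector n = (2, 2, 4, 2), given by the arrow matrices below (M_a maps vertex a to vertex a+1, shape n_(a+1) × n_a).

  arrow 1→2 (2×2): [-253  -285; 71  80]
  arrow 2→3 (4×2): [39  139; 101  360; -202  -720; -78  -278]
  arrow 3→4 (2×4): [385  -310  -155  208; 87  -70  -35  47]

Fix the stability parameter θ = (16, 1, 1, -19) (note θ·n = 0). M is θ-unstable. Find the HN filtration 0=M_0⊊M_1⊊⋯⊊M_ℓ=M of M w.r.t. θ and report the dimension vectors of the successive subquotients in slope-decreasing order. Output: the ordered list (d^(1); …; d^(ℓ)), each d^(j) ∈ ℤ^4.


Via rank(M_{q-1}∘⋯∘M_p): M ≅ I[1,3], I[1,4], I[3,3], I[3,4].
μ_θ-semistable layers: μ^(1)=6; μ^(2)=1; μ^(3)=-1/4; μ^(4)=-9

((1, 1, 1, 0); (0, 0, 1, 0); (1, 1, 1, 1); (0, 0, 1, 1))


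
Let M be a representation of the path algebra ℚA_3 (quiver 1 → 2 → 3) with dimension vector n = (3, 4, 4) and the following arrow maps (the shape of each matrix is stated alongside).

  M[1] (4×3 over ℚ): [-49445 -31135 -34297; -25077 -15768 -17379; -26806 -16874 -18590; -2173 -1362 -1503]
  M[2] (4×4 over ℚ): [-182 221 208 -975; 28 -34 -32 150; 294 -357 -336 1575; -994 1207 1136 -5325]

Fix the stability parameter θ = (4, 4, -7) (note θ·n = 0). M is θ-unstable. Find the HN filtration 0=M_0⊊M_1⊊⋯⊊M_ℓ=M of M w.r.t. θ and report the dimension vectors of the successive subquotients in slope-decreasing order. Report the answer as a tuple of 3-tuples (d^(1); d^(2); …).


Via rank(M_{q-1}∘⋯∘M_p): M ≅ I[1,1], I[1,2]^2, I[2,2], I[2,3], I[3,3]^3.
μ_θ-semistable layers: μ^(1)=4; μ^(2)=-3/2; μ^(3)=-7

((3, 3, 0); (0, 1, 1); (0, 0, 3))


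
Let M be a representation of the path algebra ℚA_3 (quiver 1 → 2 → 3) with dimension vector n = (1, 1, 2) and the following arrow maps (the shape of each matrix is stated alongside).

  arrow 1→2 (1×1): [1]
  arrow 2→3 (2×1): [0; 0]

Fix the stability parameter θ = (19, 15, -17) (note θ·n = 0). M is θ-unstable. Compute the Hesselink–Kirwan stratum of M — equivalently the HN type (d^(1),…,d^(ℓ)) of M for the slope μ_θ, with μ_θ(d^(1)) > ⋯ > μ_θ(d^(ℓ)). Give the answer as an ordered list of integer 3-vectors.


Via rank(M_{q-1}∘⋯∘M_p): M ≅ I[1,2], I[3,3]^2.
μ_θ-semistable layers: μ^(1)=17; μ^(2)=-17

((1, 1, 0); (0, 0, 2))


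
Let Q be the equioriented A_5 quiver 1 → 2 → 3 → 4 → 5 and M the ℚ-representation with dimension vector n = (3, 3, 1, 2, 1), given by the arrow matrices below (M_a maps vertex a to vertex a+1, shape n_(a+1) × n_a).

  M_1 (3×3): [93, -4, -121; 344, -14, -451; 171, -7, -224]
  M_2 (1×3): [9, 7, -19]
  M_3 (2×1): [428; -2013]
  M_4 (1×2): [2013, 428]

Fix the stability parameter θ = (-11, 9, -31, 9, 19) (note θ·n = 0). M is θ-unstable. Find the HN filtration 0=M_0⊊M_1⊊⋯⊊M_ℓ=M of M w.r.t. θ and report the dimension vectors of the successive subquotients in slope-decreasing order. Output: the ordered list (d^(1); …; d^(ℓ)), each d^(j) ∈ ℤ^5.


Via rank(M_{q-1}∘⋯∘M_p): M ≅ I[1,2]^2, I[1,4], I[4,5].
μ_θ-semistable layers: μ^(1)=19; μ^(2)=9; μ^(3)=-11

((0, 0, 0, 0, 1); (0, 2, 0, 2, 0); (3, 1, 1, 0, 0))


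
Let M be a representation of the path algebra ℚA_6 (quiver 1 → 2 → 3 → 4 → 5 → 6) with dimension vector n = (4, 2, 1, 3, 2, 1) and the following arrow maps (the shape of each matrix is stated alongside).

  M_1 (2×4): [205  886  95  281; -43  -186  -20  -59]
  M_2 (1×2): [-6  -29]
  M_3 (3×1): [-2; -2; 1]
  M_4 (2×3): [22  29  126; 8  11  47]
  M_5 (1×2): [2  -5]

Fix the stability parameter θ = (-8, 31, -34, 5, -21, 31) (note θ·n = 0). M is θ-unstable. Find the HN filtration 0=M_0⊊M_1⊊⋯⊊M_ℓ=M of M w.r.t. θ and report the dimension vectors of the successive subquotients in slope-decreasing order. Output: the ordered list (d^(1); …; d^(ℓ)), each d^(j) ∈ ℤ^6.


Barcode: M ≅ I[1,1]^2, I[1,2], I[1,6], I[4,4], I[4,5]. HN layers by μ_θ (4 steps, strictly decreasing):
  μ^(1)=31; μ^(2)=5; μ^(3)=-19/4; μ^(4)=-8

((0, 1, 0, 0, 0, 1); (0, 0, 0, 1, 0, 0); (0, 1, 1, 1, 1, 0); (4, 0, 0, 1, 1, 0))


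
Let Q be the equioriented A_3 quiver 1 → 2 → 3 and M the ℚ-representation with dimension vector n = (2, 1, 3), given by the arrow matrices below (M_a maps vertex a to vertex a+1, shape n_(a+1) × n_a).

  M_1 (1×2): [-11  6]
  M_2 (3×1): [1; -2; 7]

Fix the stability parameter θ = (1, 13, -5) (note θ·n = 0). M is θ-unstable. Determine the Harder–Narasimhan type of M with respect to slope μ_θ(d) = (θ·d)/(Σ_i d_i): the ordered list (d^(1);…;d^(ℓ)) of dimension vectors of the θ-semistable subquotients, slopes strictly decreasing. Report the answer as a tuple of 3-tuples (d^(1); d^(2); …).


Interval decomposition of M: I[1,1], I[1,3], I[3,3]^2.
HN type (ℓ=3): μ^(1)=4; μ^(2)=1; μ^(3)=-5

((0, 1, 1); (2, 0, 0); (0, 0, 2))


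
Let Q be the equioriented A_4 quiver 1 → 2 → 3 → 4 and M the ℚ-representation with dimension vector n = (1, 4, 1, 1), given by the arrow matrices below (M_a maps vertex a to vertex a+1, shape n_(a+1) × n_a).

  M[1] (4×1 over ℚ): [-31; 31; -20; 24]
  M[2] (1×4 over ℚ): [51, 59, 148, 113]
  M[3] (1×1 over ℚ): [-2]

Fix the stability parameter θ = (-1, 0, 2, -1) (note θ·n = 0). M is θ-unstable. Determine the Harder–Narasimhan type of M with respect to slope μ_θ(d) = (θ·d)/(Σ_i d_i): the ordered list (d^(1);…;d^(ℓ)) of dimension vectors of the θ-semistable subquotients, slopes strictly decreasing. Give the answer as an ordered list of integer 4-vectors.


Interval decomposition of M: I[1,2], I[2,2]^2, I[2,4].
HN type (ℓ=3): μ^(1)=1/2; μ^(2)=0; μ^(3)=-1

((0, 0, 1, 1); (0, 4, 0, 0); (1, 0, 0, 0))


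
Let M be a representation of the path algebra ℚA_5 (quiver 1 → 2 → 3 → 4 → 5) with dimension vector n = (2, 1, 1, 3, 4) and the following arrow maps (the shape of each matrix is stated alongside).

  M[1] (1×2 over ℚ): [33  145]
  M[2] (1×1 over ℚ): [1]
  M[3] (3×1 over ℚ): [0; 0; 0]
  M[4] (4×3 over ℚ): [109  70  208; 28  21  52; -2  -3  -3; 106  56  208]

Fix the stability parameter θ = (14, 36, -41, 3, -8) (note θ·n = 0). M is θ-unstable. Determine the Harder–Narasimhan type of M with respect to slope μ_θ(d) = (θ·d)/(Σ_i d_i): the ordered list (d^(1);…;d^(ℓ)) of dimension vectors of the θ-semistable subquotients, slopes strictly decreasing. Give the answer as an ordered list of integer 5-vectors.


Barcode: M ≅ I[1,1], I[1,3], I[4,5]^3, I[5,5]. HN layers by μ_θ (4 steps, strictly decreasing):
  μ^(1)=14; μ^(2)=3; μ^(3)=-5/2; μ^(4)=-8

((1, 0, 0, 0, 0); (1, 1, 1, 0, 0); (0, 0, 0, 3, 3); (0, 0, 0, 0, 1))


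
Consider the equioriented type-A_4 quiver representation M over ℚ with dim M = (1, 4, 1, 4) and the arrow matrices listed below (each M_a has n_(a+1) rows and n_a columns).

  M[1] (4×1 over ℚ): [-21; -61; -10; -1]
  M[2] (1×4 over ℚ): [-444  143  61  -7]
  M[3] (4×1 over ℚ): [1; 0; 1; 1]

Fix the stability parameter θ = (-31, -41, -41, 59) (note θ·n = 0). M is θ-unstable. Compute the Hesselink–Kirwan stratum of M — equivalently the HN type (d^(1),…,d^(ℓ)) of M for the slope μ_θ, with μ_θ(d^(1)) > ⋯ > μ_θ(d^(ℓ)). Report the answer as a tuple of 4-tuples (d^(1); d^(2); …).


Barcode: M ≅ I[1,4], I[2,2]^3, I[4,4]^3. HN layers by μ_θ (3 steps, strictly decreasing):
  μ^(1)=59; μ^(2)=-113/3; μ^(3)=-41

((0, 0, 0, 4); (1, 1, 1, 0); (0, 3, 0, 0))


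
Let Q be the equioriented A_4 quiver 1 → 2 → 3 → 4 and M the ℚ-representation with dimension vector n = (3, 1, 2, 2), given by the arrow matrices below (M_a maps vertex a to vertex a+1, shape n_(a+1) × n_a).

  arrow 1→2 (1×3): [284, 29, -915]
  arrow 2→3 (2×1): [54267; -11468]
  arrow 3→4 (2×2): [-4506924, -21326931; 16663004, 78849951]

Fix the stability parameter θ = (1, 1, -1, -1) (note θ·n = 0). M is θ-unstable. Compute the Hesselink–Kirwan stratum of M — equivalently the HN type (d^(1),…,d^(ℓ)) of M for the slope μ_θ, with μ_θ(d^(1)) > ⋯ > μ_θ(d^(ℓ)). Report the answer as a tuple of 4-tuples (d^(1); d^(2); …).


Barcode: M ≅ I[1,1]^2, I[1,3], I[3,4], I[4,4]. HN layers by μ_θ (3 steps, strictly decreasing):
  μ^(1)=1; μ^(2)=1/3; μ^(3)=-1

((2, 0, 0, 0); (1, 1, 1, 0); (0, 0, 1, 2))


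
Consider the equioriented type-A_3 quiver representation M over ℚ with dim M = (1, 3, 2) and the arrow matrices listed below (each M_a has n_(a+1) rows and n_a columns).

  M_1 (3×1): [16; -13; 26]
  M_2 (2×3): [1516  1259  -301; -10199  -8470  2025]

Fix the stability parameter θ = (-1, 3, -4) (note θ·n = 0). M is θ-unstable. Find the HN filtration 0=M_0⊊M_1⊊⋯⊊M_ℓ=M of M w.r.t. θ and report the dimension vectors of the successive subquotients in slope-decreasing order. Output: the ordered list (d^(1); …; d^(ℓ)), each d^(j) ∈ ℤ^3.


Via rank(M_{q-1}∘⋯∘M_p): M ≅ I[1,3], I[2,2], I[2,3].
μ_θ-semistable layers: μ^(1)=3; μ^(2)=-1/2; μ^(3)=-1

((0, 1, 0); (0, 2, 2); (1, 0, 0))


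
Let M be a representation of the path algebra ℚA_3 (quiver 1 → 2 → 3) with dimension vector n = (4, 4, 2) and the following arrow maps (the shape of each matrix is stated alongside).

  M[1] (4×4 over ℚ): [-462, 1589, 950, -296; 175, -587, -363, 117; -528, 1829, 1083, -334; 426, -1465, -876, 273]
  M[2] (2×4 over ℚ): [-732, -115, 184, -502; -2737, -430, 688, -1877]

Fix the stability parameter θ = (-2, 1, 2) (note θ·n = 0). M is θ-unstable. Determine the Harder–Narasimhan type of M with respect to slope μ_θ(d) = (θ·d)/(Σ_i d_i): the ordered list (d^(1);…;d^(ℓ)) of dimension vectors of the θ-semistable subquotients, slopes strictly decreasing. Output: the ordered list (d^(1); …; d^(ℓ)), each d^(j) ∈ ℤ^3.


Interval decomposition of M: I[1,2]^2, I[1,3]^2.
HN type (ℓ=3): μ^(1)=2; μ^(2)=1; μ^(3)=-2

((0, 0, 2); (0, 4, 0); (4, 0, 0))


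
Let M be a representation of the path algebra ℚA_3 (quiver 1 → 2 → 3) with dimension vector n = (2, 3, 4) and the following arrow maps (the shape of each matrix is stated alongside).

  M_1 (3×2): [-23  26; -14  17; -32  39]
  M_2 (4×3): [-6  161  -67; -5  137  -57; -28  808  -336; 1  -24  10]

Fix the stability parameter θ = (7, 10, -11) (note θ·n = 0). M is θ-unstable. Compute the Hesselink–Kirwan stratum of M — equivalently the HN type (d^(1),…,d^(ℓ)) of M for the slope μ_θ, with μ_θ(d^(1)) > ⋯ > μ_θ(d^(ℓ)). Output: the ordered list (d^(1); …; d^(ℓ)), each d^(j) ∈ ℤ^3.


Barcode: M ≅ I[1,2], I[1,3], I[2,3], I[3,3]^2. HN layers by μ_θ (5 steps, strictly decreasing):
  μ^(1)=10; μ^(2)=7; μ^(3)=2; μ^(4)=-1/2; μ^(5)=-11

((0, 1, 0); (1, 0, 0); (1, 1, 1); (0, 1, 1); (0, 0, 2))


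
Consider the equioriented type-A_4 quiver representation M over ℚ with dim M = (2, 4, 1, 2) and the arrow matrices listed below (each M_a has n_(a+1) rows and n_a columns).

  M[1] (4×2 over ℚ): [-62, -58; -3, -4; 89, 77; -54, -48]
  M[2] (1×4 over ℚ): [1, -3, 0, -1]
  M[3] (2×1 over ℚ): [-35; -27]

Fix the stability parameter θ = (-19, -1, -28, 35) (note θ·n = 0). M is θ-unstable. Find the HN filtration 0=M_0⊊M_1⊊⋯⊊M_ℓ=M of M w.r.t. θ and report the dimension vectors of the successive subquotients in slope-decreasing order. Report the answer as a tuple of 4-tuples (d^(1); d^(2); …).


Interval decomposition of M: I[1,2], I[1,4], I[2,2]^2, I[4,4].
HN type (ℓ=4): μ^(1)=35; μ^(2)=-1; μ^(3)=-29/2; μ^(4)=-19

((0, 0, 0, 2); (0, 3, 0, 0); (0, 1, 1, 0); (2, 0, 0, 0))


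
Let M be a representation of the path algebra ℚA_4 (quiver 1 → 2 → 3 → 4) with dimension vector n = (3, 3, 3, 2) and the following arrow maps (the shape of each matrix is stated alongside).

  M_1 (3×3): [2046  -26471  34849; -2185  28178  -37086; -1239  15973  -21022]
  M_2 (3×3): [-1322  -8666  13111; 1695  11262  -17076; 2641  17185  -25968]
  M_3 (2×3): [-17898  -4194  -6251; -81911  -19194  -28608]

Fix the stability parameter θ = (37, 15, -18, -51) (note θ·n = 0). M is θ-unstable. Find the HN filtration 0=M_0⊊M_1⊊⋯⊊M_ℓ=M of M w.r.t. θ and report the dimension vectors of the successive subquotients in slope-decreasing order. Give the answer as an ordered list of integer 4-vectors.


Interval decomposition of M: I[1,3], I[1,4]^2.
HN type (ℓ=2): μ^(1)=34/3; μ^(2)=-17/4

((1, 1, 1, 0); (2, 2, 2, 2))


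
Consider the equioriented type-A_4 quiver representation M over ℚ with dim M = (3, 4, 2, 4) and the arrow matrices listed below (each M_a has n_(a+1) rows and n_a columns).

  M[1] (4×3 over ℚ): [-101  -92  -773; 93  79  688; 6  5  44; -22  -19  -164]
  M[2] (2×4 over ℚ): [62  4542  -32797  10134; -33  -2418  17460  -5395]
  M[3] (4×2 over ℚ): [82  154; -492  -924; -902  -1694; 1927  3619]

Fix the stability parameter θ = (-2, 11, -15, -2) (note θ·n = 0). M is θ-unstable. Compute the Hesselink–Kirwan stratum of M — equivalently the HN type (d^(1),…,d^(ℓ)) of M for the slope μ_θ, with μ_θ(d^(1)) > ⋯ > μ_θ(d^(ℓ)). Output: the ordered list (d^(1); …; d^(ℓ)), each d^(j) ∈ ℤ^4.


Interval decomposition of M: I[1,2], I[1,3], I[1,4], I[2,2], I[4,4]^3.
HN type (ℓ=2): μ^(1)=11; μ^(2)=-2

((0, 2, 0, 0); (3, 2, 2, 4))


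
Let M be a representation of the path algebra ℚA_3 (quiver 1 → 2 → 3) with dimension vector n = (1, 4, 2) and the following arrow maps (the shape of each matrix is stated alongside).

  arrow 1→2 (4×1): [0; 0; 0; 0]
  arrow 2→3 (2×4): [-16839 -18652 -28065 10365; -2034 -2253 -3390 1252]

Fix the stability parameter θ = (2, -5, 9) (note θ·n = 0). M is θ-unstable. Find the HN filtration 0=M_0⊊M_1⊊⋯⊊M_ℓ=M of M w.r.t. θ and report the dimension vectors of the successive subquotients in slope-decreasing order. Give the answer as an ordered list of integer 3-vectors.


Via rank(M_{q-1}∘⋯∘M_p): M ≅ I[1,1], I[2,2]^2, I[2,3]^2.
μ_θ-semistable layers: μ^(1)=9; μ^(2)=2; μ^(3)=-5

((0, 0, 2); (1, 0, 0); (0, 4, 0))


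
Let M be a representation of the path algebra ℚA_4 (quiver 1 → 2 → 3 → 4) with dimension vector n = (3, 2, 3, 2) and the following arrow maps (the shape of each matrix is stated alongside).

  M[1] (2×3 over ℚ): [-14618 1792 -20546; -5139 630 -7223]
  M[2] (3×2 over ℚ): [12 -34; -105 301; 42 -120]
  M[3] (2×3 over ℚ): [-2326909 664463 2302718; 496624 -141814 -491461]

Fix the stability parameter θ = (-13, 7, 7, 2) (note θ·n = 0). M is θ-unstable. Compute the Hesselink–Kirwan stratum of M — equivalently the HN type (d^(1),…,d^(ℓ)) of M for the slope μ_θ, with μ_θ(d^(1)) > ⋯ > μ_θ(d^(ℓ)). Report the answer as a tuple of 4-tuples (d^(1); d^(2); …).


Interval decomposition of M: I[1,1], I[1,4]^2, I[3,3].
HN type (ℓ=3): μ^(1)=7; μ^(2)=16/3; μ^(3)=-13

((0, 0, 1, 0); (0, 2, 2, 2); (3, 0, 0, 0))


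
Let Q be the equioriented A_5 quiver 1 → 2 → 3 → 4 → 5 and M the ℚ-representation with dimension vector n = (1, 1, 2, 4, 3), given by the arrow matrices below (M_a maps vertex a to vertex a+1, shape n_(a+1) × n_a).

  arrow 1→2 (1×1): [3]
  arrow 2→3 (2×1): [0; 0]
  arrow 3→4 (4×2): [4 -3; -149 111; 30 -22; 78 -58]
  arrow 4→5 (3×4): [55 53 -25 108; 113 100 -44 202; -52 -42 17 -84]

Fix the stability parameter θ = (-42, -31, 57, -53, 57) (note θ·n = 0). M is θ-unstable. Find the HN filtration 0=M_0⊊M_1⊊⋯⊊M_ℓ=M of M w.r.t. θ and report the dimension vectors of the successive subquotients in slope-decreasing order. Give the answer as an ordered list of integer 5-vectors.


Via rank(M_{q-1}∘⋯∘M_p): M ≅ I[1,2], I[3,5]^2, I[4,4], I[4,5].
μ_θ-semistable layers: μ^(1)=57; μ^(2)=2; μ^(3)=-31; μ^(4)=-42; μ^(5)=-53

((0, 0, 0, 0, 3); (0, 0, 2, 2, 0); (0, 1, 0, 0, 0); (1, 0, 0, 0, 0); (0, 0, 0, 2, 0))


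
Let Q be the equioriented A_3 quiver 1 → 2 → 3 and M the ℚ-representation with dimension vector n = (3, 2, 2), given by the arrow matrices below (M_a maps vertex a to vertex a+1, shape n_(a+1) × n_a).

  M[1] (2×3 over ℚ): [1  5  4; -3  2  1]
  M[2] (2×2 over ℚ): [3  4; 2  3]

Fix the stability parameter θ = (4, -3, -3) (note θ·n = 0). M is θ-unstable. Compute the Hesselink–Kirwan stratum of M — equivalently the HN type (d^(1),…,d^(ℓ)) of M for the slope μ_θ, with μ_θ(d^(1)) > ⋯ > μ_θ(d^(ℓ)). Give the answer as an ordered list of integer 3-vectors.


Barcode: M ≅ I[1,1], I[1,3]^2. HN layers by μ_θ (2 steps, strictly decreasing):
  μ^(1)=4; μ^(2)=-2/3

((1, 0, 0); (2, 2, 2))


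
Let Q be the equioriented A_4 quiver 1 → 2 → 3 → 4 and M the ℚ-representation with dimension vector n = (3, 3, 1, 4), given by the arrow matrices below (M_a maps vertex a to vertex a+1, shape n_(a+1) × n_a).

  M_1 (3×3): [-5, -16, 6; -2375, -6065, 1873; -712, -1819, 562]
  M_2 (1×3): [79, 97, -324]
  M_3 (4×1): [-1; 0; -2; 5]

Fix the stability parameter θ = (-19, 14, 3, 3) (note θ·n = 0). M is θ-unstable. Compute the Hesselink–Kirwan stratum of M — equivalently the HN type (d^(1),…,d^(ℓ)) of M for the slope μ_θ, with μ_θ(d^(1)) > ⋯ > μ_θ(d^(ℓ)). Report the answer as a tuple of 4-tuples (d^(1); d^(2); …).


Interval decomposition of M: I[1,2]^2, I[1,4], I[4,4]^3.
HN type (ℓ=4): μ^(1)=14; μ^(2)=20/3; μ^(3)=3; μ^(4)=-19

((0, 2, 0, 0); (0, 1, 1, 1); (0, 0, 0, 3); (3, 0, 0, 0))


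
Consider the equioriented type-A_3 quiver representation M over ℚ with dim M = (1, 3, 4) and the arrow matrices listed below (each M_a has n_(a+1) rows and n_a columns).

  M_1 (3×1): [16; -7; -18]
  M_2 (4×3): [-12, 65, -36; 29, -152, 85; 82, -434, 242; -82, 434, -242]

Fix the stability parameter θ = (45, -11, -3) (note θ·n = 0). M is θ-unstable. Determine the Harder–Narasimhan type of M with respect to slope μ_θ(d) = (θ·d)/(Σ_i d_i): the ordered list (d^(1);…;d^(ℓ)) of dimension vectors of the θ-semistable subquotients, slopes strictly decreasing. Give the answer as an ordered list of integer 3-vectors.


Barcode: M ≅ I[1,3], I[2,2], I[2,3], I[3,3]^2. HN layers by μ_θ (3 steps, strictly decreasing):
  μ^(1)=31/3; μ^(2)=-3; μ^(3)=-11

((1, 1, 1); (0, 0, 3); (0, 2, 0))


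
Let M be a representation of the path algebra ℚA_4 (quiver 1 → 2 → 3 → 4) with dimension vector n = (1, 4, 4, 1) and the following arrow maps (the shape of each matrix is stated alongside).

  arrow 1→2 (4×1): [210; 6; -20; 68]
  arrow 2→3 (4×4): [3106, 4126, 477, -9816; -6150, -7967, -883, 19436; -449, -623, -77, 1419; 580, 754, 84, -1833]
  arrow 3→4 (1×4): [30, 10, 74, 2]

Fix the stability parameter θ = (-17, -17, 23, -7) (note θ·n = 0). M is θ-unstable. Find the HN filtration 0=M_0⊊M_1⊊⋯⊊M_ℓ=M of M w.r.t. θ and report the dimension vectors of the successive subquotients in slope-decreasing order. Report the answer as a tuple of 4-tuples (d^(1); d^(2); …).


Via rank(M_{q-1}∘⋯∘M_p): M ≅ I[1,4], I[2,3]^3.
μ_θ-semistable layers: μ^(1)=23; μ^(2)=8; μ^(3)=-17

((0, 0, 3, 0); (0, 0, 1, 1); (1, 4, 0, 0))


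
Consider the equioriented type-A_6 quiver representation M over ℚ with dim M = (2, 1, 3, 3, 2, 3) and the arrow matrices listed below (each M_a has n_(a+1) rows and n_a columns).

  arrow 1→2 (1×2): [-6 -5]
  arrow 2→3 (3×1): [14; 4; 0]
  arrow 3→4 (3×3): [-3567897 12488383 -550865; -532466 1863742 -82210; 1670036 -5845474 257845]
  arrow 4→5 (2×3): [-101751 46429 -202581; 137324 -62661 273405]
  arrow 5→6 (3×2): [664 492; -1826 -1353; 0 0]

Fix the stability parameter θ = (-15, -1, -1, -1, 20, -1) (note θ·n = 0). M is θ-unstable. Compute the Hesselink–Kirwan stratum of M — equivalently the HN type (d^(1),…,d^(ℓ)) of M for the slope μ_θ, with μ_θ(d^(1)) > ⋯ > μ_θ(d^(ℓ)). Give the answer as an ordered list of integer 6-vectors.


Interval decomposition of M: I[1,1], I[1,5], I[3,3], I[3,6], I[4,4], I[6,6]^2.
HN type (ℓ=4): μ^(1)=20; μ^(2)=19/2; μ^(3)=-1; μ^(4)=-15

((0, 0, 0, 0, 1, 0); (0, 0, 0, 0, 1, 1); (0, 1, 3, 3, 0, 2); (2, 0, 0, 0, 0, 0))


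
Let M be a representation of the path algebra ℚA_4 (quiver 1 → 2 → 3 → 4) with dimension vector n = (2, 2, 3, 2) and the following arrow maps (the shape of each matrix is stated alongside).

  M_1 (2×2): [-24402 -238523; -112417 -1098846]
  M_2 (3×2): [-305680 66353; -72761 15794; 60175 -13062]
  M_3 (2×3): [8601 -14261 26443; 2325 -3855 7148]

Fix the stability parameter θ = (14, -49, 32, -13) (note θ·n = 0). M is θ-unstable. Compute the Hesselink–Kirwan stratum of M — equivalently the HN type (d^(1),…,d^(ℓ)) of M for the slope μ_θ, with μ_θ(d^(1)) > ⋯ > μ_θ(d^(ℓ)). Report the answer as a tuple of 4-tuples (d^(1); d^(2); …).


Barcode: M ≅ I[1,4]^2, I[3,3]. HN layers by μ_θ (3 steps, strictly decreasing):
  μ^(1)=32; μ^(2)=19/2; μ^(3)=-35/2

((0, 0, 1, 0); (0, 0, 2, 2); (2, 2, 0, 0))


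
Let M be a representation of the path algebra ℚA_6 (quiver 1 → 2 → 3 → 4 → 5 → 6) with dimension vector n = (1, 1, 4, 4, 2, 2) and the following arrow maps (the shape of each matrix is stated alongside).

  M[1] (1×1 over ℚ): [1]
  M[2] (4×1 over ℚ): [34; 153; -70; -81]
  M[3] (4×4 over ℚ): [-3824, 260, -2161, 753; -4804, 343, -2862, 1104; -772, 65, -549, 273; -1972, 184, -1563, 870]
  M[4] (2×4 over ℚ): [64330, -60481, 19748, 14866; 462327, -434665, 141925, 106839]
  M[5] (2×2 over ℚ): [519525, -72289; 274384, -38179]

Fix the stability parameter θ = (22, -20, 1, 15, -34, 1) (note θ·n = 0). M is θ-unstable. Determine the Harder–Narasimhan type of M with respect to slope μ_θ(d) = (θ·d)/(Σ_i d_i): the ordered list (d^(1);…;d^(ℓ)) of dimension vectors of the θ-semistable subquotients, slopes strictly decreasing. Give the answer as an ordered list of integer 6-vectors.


Interval decomposition of M: I[1,6], I[3,3], I[3,4], I[3,6], I[4,4].
HN type (ℓ=4): μ^(1)=15; μ^(2)=1; μ^(3)=-16/5; μ^(4)=-6

((0, 0, 0, 2, 0, 0); (0, 0, 2, 0, 0, 2); (1, 1, 1, 1, 1, 0); (0, 0, 1, 1, 1, 0))


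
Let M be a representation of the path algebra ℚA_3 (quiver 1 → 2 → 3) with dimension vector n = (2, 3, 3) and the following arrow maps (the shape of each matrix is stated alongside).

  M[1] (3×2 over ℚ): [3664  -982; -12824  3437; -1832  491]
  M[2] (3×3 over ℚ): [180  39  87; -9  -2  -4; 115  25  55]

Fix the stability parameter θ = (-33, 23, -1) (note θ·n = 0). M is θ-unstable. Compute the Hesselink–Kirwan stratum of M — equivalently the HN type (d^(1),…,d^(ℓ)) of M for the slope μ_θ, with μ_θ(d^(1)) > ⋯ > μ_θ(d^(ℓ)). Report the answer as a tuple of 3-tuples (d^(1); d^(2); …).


Via rank(M_{q-1}∘⋯∘M_p): M ≅ I[1,1], I[1,2], I[2,3]^2, I[3,3].
μ_θ-semistable layers: μ^(1)=23; μ^(2)=11; μ^(3)=-1; μ^(4)=-33

((0, 1, 0); (0, 2, 2); (0, 0, 1); (2, 0, 0))


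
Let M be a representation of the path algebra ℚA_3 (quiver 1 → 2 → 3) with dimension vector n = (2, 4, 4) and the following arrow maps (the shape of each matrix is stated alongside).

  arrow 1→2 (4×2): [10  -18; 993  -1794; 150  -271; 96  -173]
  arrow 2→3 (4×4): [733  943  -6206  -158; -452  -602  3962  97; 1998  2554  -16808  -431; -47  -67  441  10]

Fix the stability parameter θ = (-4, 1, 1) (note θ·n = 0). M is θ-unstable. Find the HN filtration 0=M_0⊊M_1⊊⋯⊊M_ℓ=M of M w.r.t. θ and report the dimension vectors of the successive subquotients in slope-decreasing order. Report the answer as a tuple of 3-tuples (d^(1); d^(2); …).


Interval decomposition of M: I[1,3]^2, I[2,3]^2.
HN type (ℓ=2): μ^(1)=1; μ^(2)=-4

((0, 4, 4); (2, 0, 0))


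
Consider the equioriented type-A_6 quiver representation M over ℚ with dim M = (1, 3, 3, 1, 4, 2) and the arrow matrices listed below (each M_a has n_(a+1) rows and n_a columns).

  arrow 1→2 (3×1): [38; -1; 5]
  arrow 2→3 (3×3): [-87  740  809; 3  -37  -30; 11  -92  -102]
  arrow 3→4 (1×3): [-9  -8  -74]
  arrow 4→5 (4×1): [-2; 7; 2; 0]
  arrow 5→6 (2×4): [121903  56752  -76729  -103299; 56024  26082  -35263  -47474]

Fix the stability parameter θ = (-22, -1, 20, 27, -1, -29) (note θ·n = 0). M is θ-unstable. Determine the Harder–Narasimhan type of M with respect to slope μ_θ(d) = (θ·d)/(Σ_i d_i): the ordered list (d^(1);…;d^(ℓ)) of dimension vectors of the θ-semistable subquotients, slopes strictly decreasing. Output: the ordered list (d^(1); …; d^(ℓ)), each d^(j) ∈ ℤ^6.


Barcode: M ≅ I[1,5], I[2,3]^2, I[5,5], I[5,6]^2. HN layers by μ_θ (5 steps, strictly decreasing):
  μ^(1)=20; μ^(2)=46/3; μ^(3)=-1; μ^(4)=-15; μ^(5)=-22

((0, 0, 2, 0, 0, 0); (0, 0, 1, 1, 1, 0); (0, 3, 0, 0, 1, 0); (0, 0, 0, 0, 2, 2); (1, 0, 0, 0, 0, 0))


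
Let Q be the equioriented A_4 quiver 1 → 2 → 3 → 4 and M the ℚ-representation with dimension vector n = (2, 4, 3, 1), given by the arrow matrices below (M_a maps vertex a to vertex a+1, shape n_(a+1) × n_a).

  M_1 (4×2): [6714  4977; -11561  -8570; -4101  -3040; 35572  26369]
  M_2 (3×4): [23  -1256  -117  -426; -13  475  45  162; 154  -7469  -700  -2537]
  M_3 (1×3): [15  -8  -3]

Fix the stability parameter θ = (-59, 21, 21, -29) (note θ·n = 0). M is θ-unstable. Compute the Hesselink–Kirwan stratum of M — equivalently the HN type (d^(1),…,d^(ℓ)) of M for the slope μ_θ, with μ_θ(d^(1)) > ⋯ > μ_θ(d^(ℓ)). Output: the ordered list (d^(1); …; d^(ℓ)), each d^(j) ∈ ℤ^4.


Barcode: M ≅ I[1,3], I[1,4], I[2,2], I[2,3]. HN layers by μ_θ (3 steps, strictly decreasing):
  μ^(1)=21; μ^(2)=13/3; μ^(3)=-59

((0, 3, 2, 0); (0, 1, 1, 1); (2, 0, 0, 0))


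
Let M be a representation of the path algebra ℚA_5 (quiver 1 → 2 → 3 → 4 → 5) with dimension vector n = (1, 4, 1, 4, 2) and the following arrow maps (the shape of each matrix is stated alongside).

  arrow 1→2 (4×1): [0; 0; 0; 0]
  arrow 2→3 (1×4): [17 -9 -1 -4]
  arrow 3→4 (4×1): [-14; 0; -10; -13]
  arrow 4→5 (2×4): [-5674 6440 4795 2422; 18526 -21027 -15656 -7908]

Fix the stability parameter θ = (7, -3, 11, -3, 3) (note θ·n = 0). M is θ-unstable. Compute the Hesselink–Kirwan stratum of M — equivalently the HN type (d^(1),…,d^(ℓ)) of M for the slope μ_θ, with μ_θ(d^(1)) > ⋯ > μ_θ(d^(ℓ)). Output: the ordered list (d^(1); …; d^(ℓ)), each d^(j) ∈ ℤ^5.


Interval decomposition of M: I[1,1], I[2,2]^3, I[2,4], I[4,4], I[4,5]^2.
HN type (ℓ=4): μ^(1)=7; μ^(2)=4; μ^(3)=3; μ^(4)=-3

((1, 0, 0, 0, 0); (0, 0, 1, 1, 0); (0, 0, 0, 0, 2); (0, 4, 0, 3, 0))


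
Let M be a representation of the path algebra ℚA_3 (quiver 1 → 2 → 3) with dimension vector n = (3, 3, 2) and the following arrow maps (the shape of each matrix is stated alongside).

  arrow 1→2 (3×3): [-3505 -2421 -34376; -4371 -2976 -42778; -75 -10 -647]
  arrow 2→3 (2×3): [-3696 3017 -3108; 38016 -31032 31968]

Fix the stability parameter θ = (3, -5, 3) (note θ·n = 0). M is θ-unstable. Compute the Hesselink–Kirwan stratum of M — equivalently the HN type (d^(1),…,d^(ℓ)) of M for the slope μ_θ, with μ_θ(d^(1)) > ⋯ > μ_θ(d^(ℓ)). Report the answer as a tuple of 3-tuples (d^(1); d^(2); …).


Interval decomposition of M: I[1,2]^2, I[1,3], I[3,3].
HN type (ℓ=2): μ^(1)=3; μ^(2)=-1

((0, 0, 2); (3, 3, 0))


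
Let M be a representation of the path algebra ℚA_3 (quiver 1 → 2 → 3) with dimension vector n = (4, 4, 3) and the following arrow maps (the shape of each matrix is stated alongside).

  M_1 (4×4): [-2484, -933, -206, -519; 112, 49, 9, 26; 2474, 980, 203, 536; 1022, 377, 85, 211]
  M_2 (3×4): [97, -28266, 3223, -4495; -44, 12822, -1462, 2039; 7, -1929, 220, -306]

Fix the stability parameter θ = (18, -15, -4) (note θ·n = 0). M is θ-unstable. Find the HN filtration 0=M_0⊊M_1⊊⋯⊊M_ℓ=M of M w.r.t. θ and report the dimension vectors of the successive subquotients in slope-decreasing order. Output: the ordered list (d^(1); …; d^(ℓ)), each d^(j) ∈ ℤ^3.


Interval decomposition of M: I[1,1], I[1,3]^3, I[2,2].
HN type (ℓ=3): μ^(1)=18; μ^(2)=-1/3; μ^(3)=-15

((1, 0, 0); (3, 3, 3); (0, 1, 0))


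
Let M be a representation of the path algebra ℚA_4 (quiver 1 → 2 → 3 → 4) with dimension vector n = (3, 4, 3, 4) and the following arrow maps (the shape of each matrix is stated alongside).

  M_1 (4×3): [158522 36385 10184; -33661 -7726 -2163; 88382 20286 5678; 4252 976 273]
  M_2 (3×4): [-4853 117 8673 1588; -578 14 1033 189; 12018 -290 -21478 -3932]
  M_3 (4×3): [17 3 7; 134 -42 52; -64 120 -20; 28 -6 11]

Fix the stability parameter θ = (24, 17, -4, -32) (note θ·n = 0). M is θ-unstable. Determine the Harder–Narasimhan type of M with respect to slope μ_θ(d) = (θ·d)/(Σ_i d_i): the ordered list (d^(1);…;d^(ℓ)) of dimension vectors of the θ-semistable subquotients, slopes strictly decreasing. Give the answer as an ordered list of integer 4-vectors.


Via rank(M_{q-1}∘⋯∘M_p): M ≅ I[1,2], I[1,3], I[1,4], I[2,2], I[3,4], I[4,4]^2.
μ_θ-semistable layers: μ^(1)=41/2; μ^(2)=17; μ^(3)=37/3; μ^(4)=5/4; μ^(5)=-18; μ^(6)=-32

((1, 1, 0, 0); (0, 1, 0, 0); (1, 1, 1, 0); (1, 1, 1, 1); (0, 0, 1, 1); (0, 0, 0, 2))


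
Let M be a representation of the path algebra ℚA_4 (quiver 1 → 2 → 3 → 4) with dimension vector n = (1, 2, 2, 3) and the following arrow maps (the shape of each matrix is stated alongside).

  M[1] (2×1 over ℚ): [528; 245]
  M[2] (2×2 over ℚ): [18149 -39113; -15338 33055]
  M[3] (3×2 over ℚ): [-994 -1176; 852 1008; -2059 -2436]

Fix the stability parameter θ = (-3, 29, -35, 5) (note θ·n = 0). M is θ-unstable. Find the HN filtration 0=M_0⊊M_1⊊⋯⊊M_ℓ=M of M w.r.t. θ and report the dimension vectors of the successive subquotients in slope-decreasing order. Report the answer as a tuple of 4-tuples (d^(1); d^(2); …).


Barcode: M ≅ I[1,4], I[2,3], I[4,4]^2. HN layers by μ_θ (2 steps, strictly decreasing):
  μ^(1)=5; μ^(2)=-3

((0, 0, 0, 3); (1, 2, 2, 0))


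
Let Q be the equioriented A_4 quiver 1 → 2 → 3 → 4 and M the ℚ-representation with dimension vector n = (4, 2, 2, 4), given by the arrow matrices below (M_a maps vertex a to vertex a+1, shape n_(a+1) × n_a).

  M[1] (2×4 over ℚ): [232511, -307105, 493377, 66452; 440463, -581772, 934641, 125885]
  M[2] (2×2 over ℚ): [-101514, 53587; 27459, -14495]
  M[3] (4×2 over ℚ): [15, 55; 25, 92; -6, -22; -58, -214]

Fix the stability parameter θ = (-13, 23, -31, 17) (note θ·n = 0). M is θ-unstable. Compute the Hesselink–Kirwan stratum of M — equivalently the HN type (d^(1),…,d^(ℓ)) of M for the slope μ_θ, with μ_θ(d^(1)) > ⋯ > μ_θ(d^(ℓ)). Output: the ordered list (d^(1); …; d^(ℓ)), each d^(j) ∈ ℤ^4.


Via rank(M_{q-1}∘⋯∘M_p): M ≅ I[1,1]^2, I[1,4]^2, I[4,4]^2.
μ_θ-semistable layers: μ^(1)=17; μ^(2)=-4; μ^(3)=-13

((0, 0, 0, 4); (0, 2, 2, 0); (4, 0, 0, 0))


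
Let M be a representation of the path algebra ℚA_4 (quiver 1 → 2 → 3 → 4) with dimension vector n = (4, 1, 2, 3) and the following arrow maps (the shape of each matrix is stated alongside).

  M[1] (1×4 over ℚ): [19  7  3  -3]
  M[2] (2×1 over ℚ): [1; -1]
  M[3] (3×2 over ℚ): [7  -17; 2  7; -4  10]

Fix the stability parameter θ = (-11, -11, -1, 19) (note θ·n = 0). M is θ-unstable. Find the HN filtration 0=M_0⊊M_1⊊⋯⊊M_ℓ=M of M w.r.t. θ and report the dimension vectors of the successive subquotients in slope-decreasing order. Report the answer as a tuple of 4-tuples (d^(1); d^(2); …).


Barcode: M ≅ I[1,1]^3, I[1,4], I[3,4], I[4,4]. HN layers by μ_θ (3 steps, strictly decreasing):
  μ^(1)=19; μ^(2)=-1; μ^(3)=-11

((0, 0, 0, 3); (0, 0, 2, 0); (4, 1, 0, 0))


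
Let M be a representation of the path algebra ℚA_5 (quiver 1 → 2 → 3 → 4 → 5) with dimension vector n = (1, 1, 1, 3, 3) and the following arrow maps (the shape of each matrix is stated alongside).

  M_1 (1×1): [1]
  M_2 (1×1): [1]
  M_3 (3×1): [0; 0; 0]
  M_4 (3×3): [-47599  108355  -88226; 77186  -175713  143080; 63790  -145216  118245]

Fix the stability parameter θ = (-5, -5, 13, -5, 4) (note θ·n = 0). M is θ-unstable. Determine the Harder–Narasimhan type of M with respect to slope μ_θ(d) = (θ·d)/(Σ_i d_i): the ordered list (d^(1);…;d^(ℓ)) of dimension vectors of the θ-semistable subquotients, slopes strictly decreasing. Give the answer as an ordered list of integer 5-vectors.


Via rank(M_{q-1}∘⋯∘M_p): M ≅ I[1,3], I[4,5]^3.
μ_θ-semistable layers: μ^(1)=13; μ^(2)=4; μ^(3)=-5

((0, 0, 1, 0, 0); (0, 0, 0, 0, 3); (1, 1, 0, 3, 0))


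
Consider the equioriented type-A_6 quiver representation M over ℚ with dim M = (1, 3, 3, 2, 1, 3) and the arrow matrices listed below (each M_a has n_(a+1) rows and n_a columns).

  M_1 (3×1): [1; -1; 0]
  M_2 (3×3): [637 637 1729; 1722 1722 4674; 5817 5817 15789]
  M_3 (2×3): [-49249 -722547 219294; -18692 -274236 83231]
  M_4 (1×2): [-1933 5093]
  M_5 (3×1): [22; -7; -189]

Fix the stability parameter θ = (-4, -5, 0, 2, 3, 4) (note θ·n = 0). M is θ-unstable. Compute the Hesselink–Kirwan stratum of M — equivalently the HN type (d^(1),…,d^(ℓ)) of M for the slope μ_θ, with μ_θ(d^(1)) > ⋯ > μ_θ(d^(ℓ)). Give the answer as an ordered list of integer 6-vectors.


Barcode: M ≅ I[1,2], I[2,2], I[2,4], I[3,3], I[3,6], I[6,6]^2. HN layers by μ_θ (6 steps, strictly decreasing):
  μ^(1)=4; μ^(2)=3; μ^(3)=2; μ^(4)=0; μ^(5)=-9/2; μ^(6)=-5

((0, 0, 0, 0, 0, 3); (0, 0, 0, 0, 1, 0); (0, 0, 0, 2, 0, 0); (0, 0, 3, 0, 0, 0); (1, 1, 0, 0, 0, 0); (0, 2, 0, 0, 0, 0))


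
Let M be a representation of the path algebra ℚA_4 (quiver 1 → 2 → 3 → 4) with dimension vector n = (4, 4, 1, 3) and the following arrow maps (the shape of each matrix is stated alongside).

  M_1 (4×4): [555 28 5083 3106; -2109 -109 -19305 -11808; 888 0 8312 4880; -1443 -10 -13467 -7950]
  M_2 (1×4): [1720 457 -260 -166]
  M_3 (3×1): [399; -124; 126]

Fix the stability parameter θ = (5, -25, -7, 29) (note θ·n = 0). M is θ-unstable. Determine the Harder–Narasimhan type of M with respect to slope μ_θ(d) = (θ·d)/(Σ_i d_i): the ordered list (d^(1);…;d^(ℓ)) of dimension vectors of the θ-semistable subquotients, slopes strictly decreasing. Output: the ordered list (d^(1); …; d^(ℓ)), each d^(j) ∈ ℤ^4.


Barcode: M ≅ I[1,1]^2, I[1,2], I[1,4], I[2,2]^2, I[4,4]^2. HN layers by μ_θ (5 steps, strictly decreasing):
  μ^(1)=29; μ^(2)=5; μ^(3)=-7; μ^(4)=-10; μ^(5)=-25

((0, 0, 0, 3); (2, 0, 0, 0); (0, 0, 1, 0); (2, 2, 0, 0); (0, 2, 0, 0))


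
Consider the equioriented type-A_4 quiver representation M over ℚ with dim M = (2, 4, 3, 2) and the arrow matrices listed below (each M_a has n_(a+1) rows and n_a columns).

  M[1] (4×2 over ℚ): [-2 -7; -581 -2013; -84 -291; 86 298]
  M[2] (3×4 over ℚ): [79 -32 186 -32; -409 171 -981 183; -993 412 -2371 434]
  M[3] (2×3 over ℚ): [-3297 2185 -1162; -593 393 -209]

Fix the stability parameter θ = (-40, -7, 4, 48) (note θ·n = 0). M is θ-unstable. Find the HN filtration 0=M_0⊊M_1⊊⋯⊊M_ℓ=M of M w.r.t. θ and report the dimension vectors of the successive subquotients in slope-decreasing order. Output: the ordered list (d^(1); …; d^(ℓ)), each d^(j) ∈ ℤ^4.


Interval decomposition of M: I[1,3], I[1,4], I[2,2], I[2,4].
HN type (ℓ=4): μ^(1)=48; μ^(2)=4; μ^(3)=-7; μ^(4)=-40

((0, 0, 0, 2); (0, 0, 3, 0); (0, 4, 0, 0); (2, 0, 0, 0))


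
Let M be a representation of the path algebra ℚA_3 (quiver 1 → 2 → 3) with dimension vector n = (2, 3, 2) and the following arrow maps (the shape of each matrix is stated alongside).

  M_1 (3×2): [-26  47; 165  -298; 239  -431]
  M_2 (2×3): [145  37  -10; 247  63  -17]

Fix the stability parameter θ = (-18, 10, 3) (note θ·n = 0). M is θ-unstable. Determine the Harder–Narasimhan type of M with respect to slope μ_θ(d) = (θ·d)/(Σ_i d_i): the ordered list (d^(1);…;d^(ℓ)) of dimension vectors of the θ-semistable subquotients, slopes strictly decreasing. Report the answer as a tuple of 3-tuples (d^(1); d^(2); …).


Via rank(M_{q-1}∘⋯∘M_p): M ≅ I[1,2], I[1,3], I[2,3].
μ_θ-semistable layers: μ^(1)=10; μ^(2)=13/2; μ^(3)=-18

((0, 1, 0); (0, 2, 2); (2, 0, 0))
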